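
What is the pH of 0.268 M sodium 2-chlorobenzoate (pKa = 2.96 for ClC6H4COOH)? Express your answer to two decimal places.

ClC6H4COO- is the conjugate base of the weak acid ClC6H4COOH.
Ka = 10^(−2.96) = 1.10 × 10^-3
Kb = Kw/Ka = 1.0×10^-14 / 1.10 × 10^-3 = 9.09 × 10^-12
Let x = [OH-] at equilibrium. Kb = x²/(0.268 − x).
Since Kb ≪ C₀, x ≈ √(Kb·C₀) = 1.56 × 10^-6 M.
pOH = 5.81, so pH = 14.00 − pOH = 8.19

pH = 8.19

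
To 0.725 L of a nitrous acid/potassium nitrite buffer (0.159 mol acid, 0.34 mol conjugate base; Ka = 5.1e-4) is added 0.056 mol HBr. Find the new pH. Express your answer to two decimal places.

pH = 3.41

Added H+ converts NO2- to HNO2: HNO2 → 0.215 mol, NO2- → 0.284 mol.
pKa = −log(5.1 × 10^-4) = 3.292
pH = pKa + log([A⁻]/[HA]) = 3.292 + log(0.284/0.215) = 3.292 +0.121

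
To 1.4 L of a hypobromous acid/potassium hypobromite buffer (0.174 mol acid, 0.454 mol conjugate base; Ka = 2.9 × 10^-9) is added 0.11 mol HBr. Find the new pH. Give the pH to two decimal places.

After neutralization: n(HOBr) = 0.284 mol, n(OBr-) = 0.344 mol.
pKa = −log(2.9 × 10^-9) = 8.538
pH = pKa + log([A⁻]/[HA]) = 8.538 + log(0.344/0.284) = 8.538 +0.083

pH = 8.62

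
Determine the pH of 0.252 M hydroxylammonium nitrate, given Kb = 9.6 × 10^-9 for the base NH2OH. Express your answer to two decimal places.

pH = 3.29

NH3OH+ is the conjugate acid of the weak base NH2OH.
Ka = Kw/Kb = 1.0×10^-14 / 9.6 × 10^-9 = 1.04 × 10^-6
From the ICE table, Ka = [H+]²/(0.252 − [H+]) = 1.04 × 10^-6.
Since Ka ≪ C₀, [H+] ≈ √(Ka·C₀) = 5.12 × 10^-4 M.
pH = −log(5.12 × 10^-4) = 3.29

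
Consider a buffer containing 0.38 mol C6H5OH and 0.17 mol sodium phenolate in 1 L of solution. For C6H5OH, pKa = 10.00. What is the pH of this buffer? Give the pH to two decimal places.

pH = 9.65

pH = pKa + log([A⁻]/[HA]) = 10.00 + log(0.17/0.38)
pH = 10.00 + (-0.349) = 9.65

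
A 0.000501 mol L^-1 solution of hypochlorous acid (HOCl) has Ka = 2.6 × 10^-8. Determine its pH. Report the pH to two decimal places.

pH = 5.44

HOCl ⇌ OCl- + H+
From the ICE table, Ka = x²/(0.000501 − x) = 2.6 × 10^-8.
Neglecting x in the denominator: x = √(2.6 × 10^-8 × 0.000501) = 3.61 × 10^-6 M
pH = −log[H+] = −log(3.61 × 10^-6) = 5.44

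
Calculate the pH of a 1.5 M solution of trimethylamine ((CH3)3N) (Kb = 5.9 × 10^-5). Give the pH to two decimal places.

pH = 11.97

(CH3)3N + H2O ⇌ (CH3)3NH+ + OH-
Kb = x²/(1.5 − x) = 5.9 × 10^-5
Neglecting x in the denominator: x = √(5.9 × 10^-5 × 1.5) = 9.41 × 10^-3 M
pOH = −log(9.41 × 10^-3) = 2.03; pH = 14.00 − 2.03 = 11.97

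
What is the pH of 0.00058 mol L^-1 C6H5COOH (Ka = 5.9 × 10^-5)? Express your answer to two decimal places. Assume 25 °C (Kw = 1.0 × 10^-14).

C6H5COOH ⇌ C6H5COO- + H+
From the ICE table, Ka = x²/(0.00058 − x) = 5.9 × 10^-5.
Here C₀/Ka ≈ 9.83, so the small-x approximation fails. Use the quadratic:
x = [−5.9e-05 + √(5.9e-05² + 1.37e-07)]/2 = 1.58 × 10^-4 M
pH = −log(1.58 × 10^-4) = 3.80

pH = 3.80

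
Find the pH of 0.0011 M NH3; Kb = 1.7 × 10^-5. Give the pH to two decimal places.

pH = 10.11

NH3 + H2O ⇌ NH4+ + OH-
Kb = x²/(0.0011 − x) = 1.7 × 10^-5
Here C₀/Kb ≈ 64.7, so the small-x approximation fails. Use the quadratic:
x = [−1.7e-05 + √(1.7e-05² + 7.48e-08)]/2 = 1.29 × 10^-4 M
pOH = 3.89, so pH = 14.00 − pOH = 10.11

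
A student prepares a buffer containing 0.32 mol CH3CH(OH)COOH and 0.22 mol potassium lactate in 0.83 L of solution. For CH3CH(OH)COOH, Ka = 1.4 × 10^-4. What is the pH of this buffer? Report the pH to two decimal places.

pKa = −log(1.4 × 10^-4) = 3.854
pH = pKa + log([A⁻]/[HA]) = 3.854 + log(0.22/0.32)
pH = 3.854 + (-0.163) = 3.69

pH = 3.69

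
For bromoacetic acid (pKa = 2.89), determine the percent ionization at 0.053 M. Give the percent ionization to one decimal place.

14.4%

BrCH2COOH ⇌ BrCH2COO- + H+; let x = [H+] at equilibrium.
Ka = 10^(−2.89) = 1.29 × 10^-3
Solve x² + 0.00129x − 6.84e-05 = 0 → x = 7.65 × 10^-3 M
% ionization = x/C₀ × 100% = 7.65 × 10^-3/0.053 × 100% = 14.4%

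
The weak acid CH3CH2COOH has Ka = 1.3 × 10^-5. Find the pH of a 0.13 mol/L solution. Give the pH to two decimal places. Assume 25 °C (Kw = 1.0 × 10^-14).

CH3CH2COOH ⇌ CH3CH2COO- + H+
Ka = x²/(0.13 − x) = 1.3 × 10^-5
Assume x ≪ 0.13: x ≈ √(1.3 × 10^-5 × 0.13) = 1.30 × 10^-3 M
Check: 1% ionized — well under 5%, approximation valid.
pH = −log(1.30 × 10^-3) = 2.89

pH = 2.89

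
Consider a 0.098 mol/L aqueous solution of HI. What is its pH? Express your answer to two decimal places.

HI is a strong acid and dissociates completely, so [H+] = 0.098 M.
pH = -log(0.098) = 1.01

pH = 1.01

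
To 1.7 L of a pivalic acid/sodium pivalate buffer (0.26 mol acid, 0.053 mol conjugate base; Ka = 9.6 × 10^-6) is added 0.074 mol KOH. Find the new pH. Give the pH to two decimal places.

pH = 4.85

After neutralization: n((CH3)3CCOOH) = 0.186 mol, n((CH3)3CCOO-) = 0.127 mol.
pKa = −log(9.6 × 10^-6) = 5.018
Henderson–Hasselbalch with mole ratio 0.127/0.186: pH = 5.018 + (-0.166)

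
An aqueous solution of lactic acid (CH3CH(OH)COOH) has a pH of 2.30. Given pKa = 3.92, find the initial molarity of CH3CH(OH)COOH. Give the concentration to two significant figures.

C₀ = 2.1 × 10^-1 M

[H+] = 10^(-2.30) = 5.01 × 10^-3 M = x
Ka = 10^(−3.92) = 1.20 × 10^-4
Ka = x²/(C₀ − x) ⇒ C₀ = x + x²/Ka
C₀ = 5.01 × 10^-3 + (5.01 × 10^-3)²/(1.20 × 10^-4) = 2.14 × 10^-1 M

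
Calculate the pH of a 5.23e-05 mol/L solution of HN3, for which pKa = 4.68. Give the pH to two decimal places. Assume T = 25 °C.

HN3 ⇌ N3- + H+
Ka = 10^(−4.68) = 2.09 × 10^-5
Ka = [H+]²/(5.23e-05 − [H+]) = 2.09 × 10^-5
Here C₀/Ka ≈ 2.5, so the small-[H+] approximation fails. Use the quadratic:
[H+] = (−Ka + √(Ka² + 4·Ka·C₀))/2 = 2.42 × 10^-5 M
pH = −log(2.42 × 10^-5) = 4.62

pH = 4.62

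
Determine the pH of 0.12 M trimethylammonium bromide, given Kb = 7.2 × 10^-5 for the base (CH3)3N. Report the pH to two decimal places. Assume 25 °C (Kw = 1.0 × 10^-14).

pH = 5.39

(CH3)3NH+ is the conjugate acid of the weak base (CH3)3N.
Ka = Kw/Kb = 1.0×10^-14 / 7.2 × 10^-5 = 1.39 × 10^-10
Ka = x²/(0.12 − x) = 1.39 × 10^-10
Neglecting x in the denominator: x = √(1.39 × 10^-10 × 0.12) = 4.08 × 10^-6 M
(x/C₀ = 0.0034% < 5%, so the approximation holds.)
pH = −log[H+] = −log(4.08 × 10^-6) = 5.39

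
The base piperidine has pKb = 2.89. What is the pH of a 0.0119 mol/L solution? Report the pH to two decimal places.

C5H10NH + H2O ⇌ C5H10NH2+ + OH-
Kb = 10^(−2.89) = 1.29 × 10^-3
Kb = x²/(0.0119 − x) = 1.29 × 10^-3
Here C₀/Kb ≈ 9.22, so the small-x approximation fails. Use the quadratic:
x = (−Kb + √(Kb² + 4·Kb·C₀))/2 = 3.33 × 10^-3 M
pOH = −log(3.33 × 10^-3) = 2.48; pH = 14.00 − 2.48 = 11.52

pH = 11.52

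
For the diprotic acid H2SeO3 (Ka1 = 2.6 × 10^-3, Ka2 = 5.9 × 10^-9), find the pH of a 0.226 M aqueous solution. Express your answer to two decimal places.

pH = 1.64

Since Ka1 ≫ Ka2, the first ionization dominates [H+].
Ka1 = x²/(0.226 − x) = 2.6 × 10^-3
Solving the quadratic: x = (−Ka1 + √(Ka1² + 4·Ka1·C₀))/2 = 2.30 × 10^-2 M
pH = −log(2.30 × 10^-2) = 1.64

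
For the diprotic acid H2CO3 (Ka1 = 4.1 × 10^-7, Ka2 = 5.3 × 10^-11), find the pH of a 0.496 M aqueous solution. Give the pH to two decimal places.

Since Ka1 ≫ Ka2, the first ionization dominates [H+].
Ka1 = x²/(0.496 − x) = 4.1 × 10^-7
x ≈ √(4.1 × 10^-7 × 0.496) = 4.51 × 10^-4 M
pH = −log(4.51 × 10^-4) = 3.35

pH = 3.35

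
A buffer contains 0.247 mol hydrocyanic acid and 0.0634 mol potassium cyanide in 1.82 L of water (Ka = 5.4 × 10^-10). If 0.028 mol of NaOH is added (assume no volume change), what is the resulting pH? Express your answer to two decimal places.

OH- converts HCN to CN-: HCN → 0.219 mol, CN- → 0.0914 mol.
pKa = −log(5.4 × 10^-10) = 9.268
Henderson–Hasselbalch with mole ratio 0.0914/0.219: pH = 9.268 + (-0.379)

pH = 8.89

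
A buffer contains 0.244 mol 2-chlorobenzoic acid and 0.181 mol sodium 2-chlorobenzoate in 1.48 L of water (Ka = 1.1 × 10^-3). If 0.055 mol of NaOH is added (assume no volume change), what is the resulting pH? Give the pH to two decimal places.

OH- converts ClC6H4COOH to ClC6H4COO-: ClC6H4COOH → 0.189 mol, ClC6H4COO- → 0.236 mol.
pKa = −log(1.1 × 10^-3) = 2.959
pH = pKa + log(n_ClC6H4COO-/n_ClC6H4COOH) = 2.959 + log(0.236/0.189) = 2.959 + (+0.096)

pH = 3.06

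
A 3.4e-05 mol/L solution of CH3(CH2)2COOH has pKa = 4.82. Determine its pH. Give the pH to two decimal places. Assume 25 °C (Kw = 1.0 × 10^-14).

CH3(CH2)2COOH ⇌ CH3(CH2)2COO- + H+
Ka = 10^(−4.82) = 1.51 × 10^-5
From the ICE table, Ka = [H+]²/(3.4e-05 − [H+]) = 1.51 × 10^-5.
The 5% rule fails; solving [H+]² + Ka·[H+] − Ka·C₀ = 0 exactly:
[H+] = [−1.51e-05 + √(1.51e-05² + 2.05e-09)]/2 = 1.63 × 10^-5 M
pH = −log[H+] = −log(1.63 × 10^-5) = 4.79

pH = 4.79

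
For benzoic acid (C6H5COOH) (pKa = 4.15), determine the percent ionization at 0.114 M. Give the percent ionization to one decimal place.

2.5%

C6H5COOH ⇌ C6H5COO- + H+; let x = [H+] at equilibrium.
Ka = 10^(−4.15) = 7.08 × 10^-5
x ≈ √(Ka·C₀) = √(7.08 × 10^-5 × 0.114) = 2.84 × 10^-3 M
% ionization = x/C₀ × 100% = 2.84 × 10^-3/0.114 × 100% = 2.5%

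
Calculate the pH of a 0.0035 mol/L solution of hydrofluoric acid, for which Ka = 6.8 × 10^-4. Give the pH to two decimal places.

pH = 2.91

HF ⇌ F- + H+
Ka = [H+]²/(0.0035 − [H+]) = 6.8 × 10^-4
[H+] is not negligible relative to C₀; solve [H+]² + 0.00068·[H+] − 2.38e-06 = 0.
[H+] = (−Ka + √(Ka² + 4·Ka·C₀))/2 = 1.24 × 10^-3 M
pH = −log(1.24 × 10^-3) = 2.91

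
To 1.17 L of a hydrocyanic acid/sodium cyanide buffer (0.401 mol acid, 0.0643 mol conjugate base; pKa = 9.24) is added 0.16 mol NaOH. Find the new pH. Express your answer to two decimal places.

OH- converts HCN to CN-: HCN → 0.241 mol, CN- → 0.224 mol.
Henderson–Hasselbalch with mole ratio 0.224/0.241: pH = 9.24 + (-0.032)

pH = 9.21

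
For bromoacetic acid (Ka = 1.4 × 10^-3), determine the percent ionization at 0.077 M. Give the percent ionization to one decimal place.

12.6%

BrCH2COOH ⇌ BrCH2COO- + H+; let x = [H+] at equilibrium.
Solve x² + 0.0014x − 0.000108 = 0 → x = 9.71 × 10^-3 M
% ionization = x/C₀ × 100% = 9.71 × 10^-3/0.077 × 100% = 12.6%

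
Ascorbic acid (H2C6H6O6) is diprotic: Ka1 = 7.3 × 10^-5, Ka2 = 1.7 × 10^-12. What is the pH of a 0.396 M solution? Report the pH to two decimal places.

pH = 2.27

Ka1 ≫ Ka2, so treat the first dissociation as the only significant source of H+.
Ka1 = x²/(0.396 − x) = 7.3 × 10^-5
x ≈ √(7.3 × 10^-5 × 0.396) = 5.38 × 10^-3 M
pH = −log(5.38 × 10^-3) = 2.27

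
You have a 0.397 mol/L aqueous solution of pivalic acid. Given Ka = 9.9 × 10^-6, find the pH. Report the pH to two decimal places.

(CH3)3CCOOH ⇌ (CH3)3CCOO- + H+
From the ICE table, Ka = [H+]²/(0.397 − [H+]) = 9.9 × 10^-6.
Assume [H+] ≪ 0.397: [H+] ≈ √(9.9 × 10^-6 × 0.397) = 1.98 × 10^-3 M
pH = −log[H+] = −log(1.98 × 10^-3) = 2.70

pH = 2.70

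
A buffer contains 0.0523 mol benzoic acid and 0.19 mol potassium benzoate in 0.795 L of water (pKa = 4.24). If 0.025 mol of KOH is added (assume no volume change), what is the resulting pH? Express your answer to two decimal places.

pH = 5.14

OH- converts C6H5COOH to C6H5COO-: C6H5COOH → 0.0273 mol, C6H5COO- → 0.215 mol.
Henderson–Hasselbalch with mole ratio 0.215/0.0273: pH = 4.24 + (+0.896)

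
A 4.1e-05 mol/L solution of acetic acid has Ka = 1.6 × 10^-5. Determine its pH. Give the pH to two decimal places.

CH3COOH ⇌ CH3COO- + H+
Let x = [H+] at equilibrium. Ka = x²/(4.1e-05 − x).
Here C₀/Ka ≈ 2.56, so the small-x approximation fails. Use the quadratic:
x = (−Ka + √(Ka² + 4·Ka·C₀))/2 = 1.88 × 10^-5 M
pH = −log[H+] = −log(1.88 × 10^-5) = 4.73

pH = 4.73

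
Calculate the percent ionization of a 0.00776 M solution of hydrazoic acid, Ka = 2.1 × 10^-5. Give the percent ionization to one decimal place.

5.1%

HN3 ⇌ N3- + H+; let x = [H+] at equilibrium.
Solve x² + 2.1e-05x − 1.63e-07 = 0 → x = 3.93 × 10^-4 M
Fraction ionized = 3.93 × 10^-4 / 0.00776 = 0.0506 → 5.1%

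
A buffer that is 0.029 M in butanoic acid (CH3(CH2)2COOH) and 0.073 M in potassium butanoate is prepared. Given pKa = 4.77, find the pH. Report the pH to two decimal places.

Henderson–Hasselbalch: pH = pKa + log([CH3(CH2)2COO-]/[CH3(CH2)2COOH]) = 4.77 + log(0.073/0.029)
pH = 4.77 + (+0.401) = 5.17

pH = 5.17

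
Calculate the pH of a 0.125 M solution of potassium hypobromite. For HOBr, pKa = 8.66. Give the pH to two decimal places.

OBr- is the conjugate base of the weak acid HOBr.
Ka = 10^(−8.66) = 2.19 × 10^-9
Kb = Kw/Ka = 1.0×10^-14 / 2.19 × 10^-9 = 4.57 × 10^-6
From the ICE table, Kb = x²/(0.125 − x) = 4.57 × 10^-6.
Neglecting x in the denominator: x = √(4.57 × 10^-6 × 0.125) = 7.56 × 10^-4 M
(x/C₀ = 0.6% < 5%, so the approximation holds.)
pOH = 3.12, so pH = 14.00 − pOH = 10.88

pH = 10.88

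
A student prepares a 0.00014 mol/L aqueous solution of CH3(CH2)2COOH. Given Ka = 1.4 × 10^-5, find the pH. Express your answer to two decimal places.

CH3(CH2)2COOH ⇌ CH3(CH2)2COO- + H+
Ka = [H+]²/(0.00014 − [H+]) = 1.4 × 10^-5
Here C₀/Ka ≈ 10, so the small-[H+] approximation fails. Use the quadratic:
[H+] = (−Ka + √(Ka² + 4·Ka·C₀))/2 = 3.78 × 10^-5 M
pH = −log(3.78 × 10^-5) = 4.42

pH = 4.42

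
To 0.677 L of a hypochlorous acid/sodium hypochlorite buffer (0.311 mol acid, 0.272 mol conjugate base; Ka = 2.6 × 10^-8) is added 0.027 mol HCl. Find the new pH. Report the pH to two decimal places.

After neutralization: n(HOCl) = 0.338 mol, n(OCl-) = 0.245 mol.
pKa = −log(2.6 × 10^-8) = 7.585
pH = pKa + log(n_OCl-/n_HOCl) = 7.585 + log(0.245/0.338) = 7.585 + (-0.140)

pH = 7.45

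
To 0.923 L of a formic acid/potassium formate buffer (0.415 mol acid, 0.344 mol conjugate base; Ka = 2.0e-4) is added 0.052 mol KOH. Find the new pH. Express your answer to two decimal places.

After neutralization: n(HCOOH) = 0.363 mol, n(HCOO-) = 0.396 mol.
pKa = −log(2.0 × 10^-4) = 3.699
pH = pKa + log(n_HCOO-/n_HCOOH) = 3.699 + log(0.396/0.363) = 3.699 + (+0.038)

pH = 3.74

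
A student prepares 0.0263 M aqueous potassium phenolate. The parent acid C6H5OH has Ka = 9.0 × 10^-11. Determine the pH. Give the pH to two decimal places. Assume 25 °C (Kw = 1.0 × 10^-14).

pH = 11.22

C6H5O- is the conjugate base of the weak acid C6H5OH.
Kb = Kw/Ka = 1.0×10^-14 / 9.0 × 10^-11 = 1.11 × 10^-4
Kb = x²/(0.0263 − x) = 1.11 × 10^-4
The 5% rule fails; solving x² + Kb·x − Kb·C₀ = 0 exactly:
x = (−Kb + √(Kb² + 4·Kb·C₀))/2 = 1.65 × 10^-3 M
pOH = 2.78, so pH = 14.00 − pOH = 11.22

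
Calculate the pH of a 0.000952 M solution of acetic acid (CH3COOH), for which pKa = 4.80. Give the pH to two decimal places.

CH3COOH ⇌ CH3COO- + H+
Ka = 10^(−4.80) = 1.58 × 10^-5
Ka = x²/(0.000952 − x) = 1.58 × 10^-5
Here C₀/Ka ≈ 60.3, so the small-x approximation fails. Use the quadratic:
x = (−Ka + √(Ka² + 4·Ka·C₀))/2 = 1.15 × 10^-4 M
pH = −log(1.15 × 10^-4) = 3.94

pH = 3.94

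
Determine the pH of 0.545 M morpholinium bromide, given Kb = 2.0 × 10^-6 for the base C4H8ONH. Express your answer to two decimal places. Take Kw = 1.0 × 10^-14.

pH = 4.28

C4H8ONH2+ is the conjugate acid of the weak base C4H8ONH.
Ka = Kw/Kb = 1.0×10^-14 / 2.0 × 10^-6 = 5.00 × 10^-9
From the ICE table, Ka = [H+]²/(0.545 − [H+]) = 5.00 × 10^-9.
Assume [H+] ≪ 0.545: [H+] ≈ √(5.00 × 10^-9 × 0.545) = 5.22 × 10^-5 M
pH = −log[H+] = −log(5.22 × 10^-5) = 4.28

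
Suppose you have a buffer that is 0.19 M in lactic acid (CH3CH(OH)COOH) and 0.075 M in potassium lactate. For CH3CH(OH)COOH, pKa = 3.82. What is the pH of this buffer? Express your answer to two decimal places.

pH = 3.42

Henderson–Hasselbalch: pH = pKa + log([CH3CH(OH)COO-]/[CH3CH(OH)COOH]) = 3.82 + log(0.075/0.19)
pH = 3.82 + (-0.404) = 3.42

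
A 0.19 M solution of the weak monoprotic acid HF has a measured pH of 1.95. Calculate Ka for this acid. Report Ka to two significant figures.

[H+] = 10^(-1.95) = 1.12 × 10^-2 M
At equilibrium [HA] = 0.19 − 1.12 × 10^-2 = 1.79 × 10^-1 M
Ka = [H+][A-]/[HA] = (1.12 × 10^-2)² / 1.79 × 10^-1 = 7.0 × 10^-4

Ka = 7.0 × 10^-4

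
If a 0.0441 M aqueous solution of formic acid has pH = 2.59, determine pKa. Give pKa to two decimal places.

[H+] = 10^(-2.59) = 2.57 × 10^-3 M
At equilibrium [HA] = 0.0441 − 2.57 × 10^-3 = 4.15 × 10^-2 M
Ka = [H+][A-]/[HA] = (2.57 × 10^-3)² / 4.15 × 10^-2 = 1.59 × 10^-4
pKa = -log(1.59 × 10^-4) = 3.80

pKa = 3.80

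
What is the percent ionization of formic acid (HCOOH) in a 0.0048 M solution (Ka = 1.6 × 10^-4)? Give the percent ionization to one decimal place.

16.7%

HCOOH ⇌ HCOO- + H+; let x = [H+] at equilibrium.
Solve x² + 0.00016x − 7.68e-07 = 0 → x = 8.00 × 10^-4 M
Fraction ionized = 8.00 × 10^-4 / 0.0048 = 0.1667 → 16.7%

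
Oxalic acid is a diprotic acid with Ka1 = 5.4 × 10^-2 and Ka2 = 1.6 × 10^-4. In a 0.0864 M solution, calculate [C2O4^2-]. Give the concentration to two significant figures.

1.6 × 10^-4 M

First ionization gives [H+] ≈ [HC2O4-] = 4.64 × 10^-2 M.
Second step: Ka2 = [H+][C2O4^2-]/[HC2O4-] ≈ [C2O4^2-] (since [H+] ≈ [HC2O4-]).
So [C2O4^2-] ≈ Ka2.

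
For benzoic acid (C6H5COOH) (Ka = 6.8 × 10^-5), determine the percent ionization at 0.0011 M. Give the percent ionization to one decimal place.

22.0%

C6H5COOH ⇌ C6H5COO- + H+; let x = [H+] at equilibrium.
Ka = x²/(C₀ − x); solving the quadratic gives x = 2.42 × 10^-4 M.
% ionization = x/C₀ × 100% = 2.42 × 10^-4/0.0011 × 100% = 22.0%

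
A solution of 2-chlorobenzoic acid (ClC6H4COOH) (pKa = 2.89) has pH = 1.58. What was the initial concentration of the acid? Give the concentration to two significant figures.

[H+] = 10^(-1.58) = 2.63 × 10^-2 M = x
Ka = 10^(−2.89) = 1.29 × 10^-3
Ka = x²/(C₀ − x) ⇒ C₀ = x + x²/Ka
C₀ = 2.63 × 10^-2 + (2.63 × 10^-2)²/(1.29 × 10^-3) = 5.62 × 10^-1 M

C₀ = 5.6 × 10^-1 M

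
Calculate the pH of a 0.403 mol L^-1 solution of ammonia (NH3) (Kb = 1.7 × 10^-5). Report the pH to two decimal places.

pH = 11.42

NH3 + H2O ⇌ NH4+ + OH-
Kb = x²/(0.403 − x) = 1.7 × 10^-5
Neglecting x in the denominator: x = √(1.7 × 10^-5 × 0.403) = 2.62 × 10^-3 M
pOH = −log(2.62 × 10^-3) = 2.58; pH = 14.00 − 2.58 = 11.42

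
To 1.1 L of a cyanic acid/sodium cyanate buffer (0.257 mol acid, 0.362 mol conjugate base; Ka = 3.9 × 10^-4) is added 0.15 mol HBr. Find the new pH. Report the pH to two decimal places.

pH = 3.13

Added H+ converts OCN- to HOCN: HOCN → 0.407 mol, OCN- → 0.212 mol.
pKa = −log(3.9 × 10^-4) = 3.409
pH = pKa + log([A⁻]/[HA]) = 3.409 + log(0.212/0.407) = 3.409 -0.283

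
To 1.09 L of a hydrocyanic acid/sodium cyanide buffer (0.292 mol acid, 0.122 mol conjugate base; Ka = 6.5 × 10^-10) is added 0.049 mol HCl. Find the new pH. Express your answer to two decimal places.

Added H+ converts CN- to HCN: HCN → 0.341 mol, CN- → 0.073 mol.
pKa = −log(6.5 × 10^-10) = 9.187
pH = pKa + log([A⁻]/[HA]) = 9.187 + log(0.073/0.341) = 9.187 -0.669

pH = 8.52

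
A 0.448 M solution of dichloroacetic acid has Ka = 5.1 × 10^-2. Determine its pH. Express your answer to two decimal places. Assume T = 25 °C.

pH = 0.89

Cl2CHCOOH ⇌ Cl2CHCOO- + H+
From the ICE table, Ka = x²/(0.448 − x) = 5.1 × 10^-2.
Here C₀/Ka ≈ 8.78, so the small-x approximation fails. Use the quadratic:
x = [−0.051 + √(0.051² + 0.0914)]/2 = 1.28 × 10^-1 M
pH = −log[H+] = −log(1.28 × 10^-1) = 0.89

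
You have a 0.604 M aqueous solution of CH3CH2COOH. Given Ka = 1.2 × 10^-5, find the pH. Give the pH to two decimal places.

CH3CH2COOH ⇌ CH3CH2COO- + H+
From the ICE table, Ka = x²/(0.604 − x) = 1.2 × 10^-5.
Assume x ≪ 0.604: x ≈ √(1.2 × 10^-5 × 0.604) = 2.69 × 10^-3 M
pH = −log(2.69 × 10^-3) = 2.57

pH = 2.57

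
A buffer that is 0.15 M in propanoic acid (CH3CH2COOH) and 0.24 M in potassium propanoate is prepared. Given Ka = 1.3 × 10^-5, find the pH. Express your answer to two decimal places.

pKa = −log(1.3 × 10^-5) = 4.886
Henderson–Hasselbalch: pH = pKa + log([CH3CH2COO-]/[CH3CH2COOH]) = 4.886 + log(0.24/0.15)
pH = 4.886 + (+0.204) = 5.09

pH = 5.09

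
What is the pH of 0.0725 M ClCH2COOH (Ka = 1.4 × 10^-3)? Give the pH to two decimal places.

pH = 2.03

ClCH2COOH ⇌ ClCH2COO- + H+
Ka = [H+]²/(0.0725 − [H+]) = 1.4 × 10^-3
Here C₀/Ka ≈ 51.8, so the small-[H+] approximation fails. Use the quadratic:
[H+] = [−0.0014 + √(0.0014² + 0.000406)]/2 = 9.40 × 10^-3 M
pH = −log(9.40 × 10^-3) = 2.03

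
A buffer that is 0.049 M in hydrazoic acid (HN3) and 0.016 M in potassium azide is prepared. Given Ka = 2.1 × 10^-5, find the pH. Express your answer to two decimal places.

pKa = −log(2.1 × 10^-5) = 4.678
pH = pKa + log([A⁻]/[HA]) = 4.678 + log(0.016/0.049)
pH = 4.678 + (-0.486) = 4.19

pH = 4.19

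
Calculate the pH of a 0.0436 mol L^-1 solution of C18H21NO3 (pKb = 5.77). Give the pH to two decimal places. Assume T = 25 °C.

pH = 10.43

C18H21NO3 + H2O ⇌ C18H22NO3+ + OH-
Kb = 10^(−5.77) = 1.70 × 10^-6
Let x = [OH-] at equilibrium. Kb = x²/(0.0436 − x).
Assume x ≪ 0.0436: x ≈ √(1.70 × 10^-6 × 0.0436) = 2.72 × 10^-4 M
Check: 0.62% ionized — well under 5%, approximation valid.
pOH = 3.57, so pH = 14.00 − pOH = 10.43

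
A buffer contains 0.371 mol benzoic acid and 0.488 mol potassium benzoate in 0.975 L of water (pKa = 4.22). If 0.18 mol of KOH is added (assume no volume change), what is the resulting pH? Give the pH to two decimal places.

pH = 4.76

OH- converts C6H5COOH to C6H5COO-: C6H5COOH → 0.191 mol, C6H5COO- → 0.668 mol.
pH = pKa + log([A⁻]/[HA]) = 4.22 + log(0.668/0.191) = 4.22 +0.544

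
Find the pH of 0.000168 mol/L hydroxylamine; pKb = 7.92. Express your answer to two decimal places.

NH2OH + H2O ⇌ NH3OH+ + OH-
Kb = 10^(−7.92) = 1.20 × 10^-8
Let x = [OH-] at equilibrium. Kb = x²/(0.000168 − x).
Since Kb ≪ C₀, x ≈ √(Kb·C₀) = 1.42 × 10^-6 M.
pOH = −log(1.42 × 10^-6) = 5.85; pH = 14.00 − 5.85 = 8.15

pH = 8.15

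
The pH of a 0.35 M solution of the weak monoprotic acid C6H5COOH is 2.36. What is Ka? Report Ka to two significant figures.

Ka = 5.5 × 10^-5

[H+] = 10^(-2.36) = 4.37 × 10^-3 M
At equilibrium [HA] = 0.35 − 4.37 × 10^-3 = 3.46 × 10^-1 M
Ka = [H+][A-]/[HA] = (4.37 × 10^-3)² / 3.46 × 10^-1 = 5.5 × 10^-5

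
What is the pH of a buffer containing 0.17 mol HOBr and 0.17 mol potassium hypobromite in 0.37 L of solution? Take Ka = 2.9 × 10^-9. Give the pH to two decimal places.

pKa = −log(2.9 × 10^-9) = 8.538
Using pH = pKa + log([base]/[acid]) with [base]/[acid] = 0.17/0.17:
pH = 8.538 + (+0.000) = 8.54

pH = 8.54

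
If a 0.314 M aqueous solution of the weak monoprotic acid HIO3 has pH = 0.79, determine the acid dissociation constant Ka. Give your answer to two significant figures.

[H+] = 10^(-0.79) = 1.62 × 10^-1 M
At equilibrium [HA] = 0.314 − 1.62 × 10^-1 = 1.52 × 10^-1 M
Ka = [H+][A-]/[HA] = (1.62 × 10^-1)² / 1.52 × 10^-1 = 1.7 × 10^-1

Ka = 1.7 × 10^-1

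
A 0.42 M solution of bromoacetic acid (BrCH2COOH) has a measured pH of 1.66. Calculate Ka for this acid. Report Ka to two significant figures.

Ka = 1.2 × 10^-3

[H+] = 10^(-1.66) = 2.19 × 10^-2 M
At equilibrium [HA] = 0.42 − 2.19 × 10^-2 = 3.98 × 10^-1 M
Ka = [H+][A-]/[HA] = (2.19 × 10^-2)² / 3.98 × 10^-1 = 1.2 × 10^-3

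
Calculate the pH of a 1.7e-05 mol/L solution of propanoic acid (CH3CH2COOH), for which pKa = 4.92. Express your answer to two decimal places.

pH = 5.02

CH3CH2COOH ⇌ CH3CH2COO- + H+
Ka = 10^(−4.92) = 1.20 × 10^-5
From the ICE table, Ka = [H+]²/(1.7e-05 − [H+]) = 1.20 × 10^-5.
[H+] is not negligible relative to C₀; solve [H+]² + 1.2e-05·[H+] − 2.04e-10 = 0.
[H+] = (−Ka + √(Ka² + 4·Ka·C₀))/2 = 9.49 × 10^-6 M
pH = −log[H+] = −log(9.49 × 10^-6) = 5.02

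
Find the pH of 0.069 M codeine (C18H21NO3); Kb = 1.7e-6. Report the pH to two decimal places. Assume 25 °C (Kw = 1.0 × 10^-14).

pH = 10.53

C18H21NO3 + H2O ⇌ C18H22NO3+ + OH-
From the ICE table, Kb = [OH-]²/(0.069 − [OH-]) = 1.7 × 10^-6.
Since Kb ≪ C₀, [OH-] ≈ √(Kb·C₀) = 3.42 × 10^-4 M.
pOH = 3.47, so pH = 14.00 − pOH = 10.53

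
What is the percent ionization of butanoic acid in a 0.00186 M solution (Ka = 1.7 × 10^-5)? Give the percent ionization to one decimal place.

CH3(CH2)2COOH ⇌ CH3(CH2)2COO- + H+; let x = [H+] at equilibrium.
Ka = x²/(C₀ − x); solving the quadratic gives x = 1.70 × 10^-4 M.
% ionization = x/C₀ × 100% = 1.70 × 10^-4/0.00186 × 100% = 9.1%

9.1%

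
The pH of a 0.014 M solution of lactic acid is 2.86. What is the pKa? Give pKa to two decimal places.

pKa = 3.82

[H+] = 10^(-2.86) = 1.38 × 10^-3 M
At equilibrium [HA] = 0.014 − 1.38 × 10^-3 = 1.26 × 10^-2 M
Ka = [H+][A-]/[HA] = (1.38 × 10^-3)² / 1.26 × 10^-2 = 1.51 × 10^-4
pKa = -log(1.51 × 10^-4) = 3.82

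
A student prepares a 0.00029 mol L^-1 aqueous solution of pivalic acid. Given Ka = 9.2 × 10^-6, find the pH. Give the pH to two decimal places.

pH = 4.33

(CH3)3CCOOH ⇌ (CH3)3CCOO- + H+
Ka = [H+]²/(0.00029 − [H+]) = 9.2 × 10^-6
[H+] is not negligible relative to C₀; solve [H+]² + 9.2e-06·[H+] − 2.67e-09 = 0.
[H+] = (−Ka + √(Ka² + 4·Ka·C₀))/2 = 4.73 × 10^-5 M
pH = −log[H+] = −log(4.73 × 10^-5) = 4.33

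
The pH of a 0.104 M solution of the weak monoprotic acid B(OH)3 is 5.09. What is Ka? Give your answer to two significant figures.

Ka = 6.4 × 10^-10

[H+] = 10^(-5.09) = 8.13 × 10^-6 M
At equilibrium [HA] = 0.104 − 8.13 × 10^-6 = 1.04 × 10^-1 M
Ka = [H+][A-]/[HA] = (8.13 × 10^-6)² / 1.04 × 10^-1 = 6.4 × 10^-10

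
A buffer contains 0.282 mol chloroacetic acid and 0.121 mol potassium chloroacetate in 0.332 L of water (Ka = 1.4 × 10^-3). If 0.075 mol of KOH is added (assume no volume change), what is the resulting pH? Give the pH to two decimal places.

pH = 2.83

OH- converts ClCH2COOH to ClCH2COO-: ClCH2COOH → 0.207 mol, ClCH2COO- → 0.196 mol.
pKa = −log(1.4 × 10^-3) = 2.854
pH = pKa + log(n_ClCH2COO-/n_ClCH2COOH) = 2.854 + log(0.196/0.207) = 2.854 + (-0.024)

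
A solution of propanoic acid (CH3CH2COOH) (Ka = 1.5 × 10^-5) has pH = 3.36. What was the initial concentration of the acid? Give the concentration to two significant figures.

[H+] = 10^(-3.36) = 4.37 × 10^-4 M = x
Ka = x²/(C₀ − x) ⇒ C₀ = x + x²/Ka
C₀ = 4.37 × 10^-4 + (4.37 × 10^-4)²/(1.5 × 10^-5) = 1.32 × 10^-2 M

C₀ = 1.3 × 10^-2 M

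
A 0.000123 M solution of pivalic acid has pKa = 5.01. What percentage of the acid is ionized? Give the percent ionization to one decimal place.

24.5%

(CH3)3CCOOH ⇌ (CH3)3CCOO- + H+; let x = [H+] at equilibrium.
Ka = 10^(−5.01) = 9.77 × 10^-6
Solve x² + 9.77e-06x − 1.2e-09 = 0 → x = 3.01 × 10^-5 M
Fraction ionized = 3.01 × 10^-5 / 0.000123 = 0.2447 → 24.5%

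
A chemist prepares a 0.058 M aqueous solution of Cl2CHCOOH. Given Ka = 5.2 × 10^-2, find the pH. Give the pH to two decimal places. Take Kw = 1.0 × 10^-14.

pH = 1.46

Cl2CHCOOH ⇌ Cl2CHCOO- + H+
Ka = [H+]²/(0.058 − [H+]) = 5.2 × 10^-2
Here C₀/Ka ≈ 1.12, so the small-[H+] approximation fails. Use the quadratic:
[H+] = (−Ka + √(Ka² + 4·Ka·C₀))/2 = 3.48 × 10^-2 M
pH = −log[H+] = −log(3.48 × 10^-2) = 1.46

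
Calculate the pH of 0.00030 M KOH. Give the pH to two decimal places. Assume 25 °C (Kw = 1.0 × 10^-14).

pH = 10.48

KOH is a strong base; [OH-] = 0.0003 M.
pOH = -log(0.0003) = 3.52
pH = 14.00 - 3.52 = 10.48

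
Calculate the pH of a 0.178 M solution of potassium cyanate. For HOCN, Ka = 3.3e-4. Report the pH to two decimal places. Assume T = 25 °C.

pH = 8.37

OCN- is the conjugate base of the weak acid HOCN.
Kb = Kw/Ka = 1.0×10^-14 / 3.3 × 10^-4 = 3.03 × 10^-11
Let x = [OH-] at equilibrium. Kb = x²/(0.178 − x).
Neglecting x in the denominator: x = √(3.03 × 10^-11 × 0.178) = 2.32 × 10^-6 M
pOH = 5.63, so pH = 14.00 − pOH = 8.37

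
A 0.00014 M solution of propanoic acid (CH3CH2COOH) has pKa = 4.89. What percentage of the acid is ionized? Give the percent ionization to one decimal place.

CH3CH2COOH ⇌ CH3CH2COO- + H+; let x = [H+] at equilibrium.
Ka = 10^(−4.89) = 1.29 × 10^-5
Ka = x²/(C₀ − x); solving the quadratic gives x = 3.65 × 10^-5 M.
% ionization = x/C₀ × 100% = 3.65 × 10^-5/0.00014 × 100% = 26.1%

26.1%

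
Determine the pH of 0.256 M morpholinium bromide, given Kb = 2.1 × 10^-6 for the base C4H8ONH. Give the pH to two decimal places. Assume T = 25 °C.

pH = 4.46

C4H8ONH2+ is the conjugate acid of the weak base C4H8ONH.
Ka = Kw/Kb = 1.0×10^-14 / 2.1 × 10^-6 = 4.76 × 10^-9
From the ICE table, Ka = [H+]²/(0.256 − [H+]) = 4.76 × 10^-9.
Assume [H+] ≪ 0.256: [H+] ≈ √(4.76 × 10^-9 × 0.256) = 3.49 × 10^-5 M
pH = −log(3.49 × 10^-5) = 4.46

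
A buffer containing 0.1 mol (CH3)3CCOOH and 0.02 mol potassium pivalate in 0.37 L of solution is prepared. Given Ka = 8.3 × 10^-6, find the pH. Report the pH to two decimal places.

pH = 4.38

pKa = −log(8.3 × 10^-6) = 5.081
pH = pKa + log([A⁻]/[HA]) = 5.081 + log(0.02/0.1)
pH = 5.081 + (-0.699) = 4.38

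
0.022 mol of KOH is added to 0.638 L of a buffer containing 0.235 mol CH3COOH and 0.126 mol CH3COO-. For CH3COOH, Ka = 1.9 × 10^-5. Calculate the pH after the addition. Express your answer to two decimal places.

After neutralization: n(CH3COOH) = 0.213 mol, n(CH3COO-) = 0.148 mol.
pKa = −log(1.9 × 10^-5) = 4.721
Henderson–Hasselbalch with mole ratio 0.148/0.213: pH = 4.721 + (-0.158)

pH = 4.56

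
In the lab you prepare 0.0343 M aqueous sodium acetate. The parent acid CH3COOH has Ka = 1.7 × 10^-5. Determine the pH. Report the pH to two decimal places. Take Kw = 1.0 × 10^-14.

CH3COO- is the conjugate base of the weak acid CH3COOH.
Kb = Kw/Ka = 1.0×10^-14 / 1.7 × 10^-5 = 5.88 × 10^-10
From the ICE table, Kb = x²/(0.0343 − x) = 5.88 × 10^-10.
Since Kb ≪ C₀, x ≈ √(Kb·C₀) = 4.49 × 10^-6 M.
Check: 0.013% ionized — well under 5%, approximation valid.
pOH = −log(4.49 × 10^-6) = 5.35; pH = 14.00 − 5.35 = 8.65

pH = 8.65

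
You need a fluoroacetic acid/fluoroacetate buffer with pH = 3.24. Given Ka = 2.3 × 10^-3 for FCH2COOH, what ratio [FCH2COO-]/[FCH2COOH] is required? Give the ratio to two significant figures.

ratio = 4.0

pKa = -log(2.3 × 10^-3) = 2.638
pH = pKa + log(r) ⇒ log(r) = 3.24 − 2.638 = +0.602
r = [FCH2COO-]/[FCH2COOH] = 10^(+0.602) = 4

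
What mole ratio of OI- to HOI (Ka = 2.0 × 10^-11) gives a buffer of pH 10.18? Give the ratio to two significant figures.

pKa = -log(2.0 × 10^-11) = 10.699
pH = pKa + log(r) ⇒ log(r) = 10.18 − 10.699 = -0.519
r = [OI-]/[HOI] = 10^(-0.519) = 0.303

ratio = 0.30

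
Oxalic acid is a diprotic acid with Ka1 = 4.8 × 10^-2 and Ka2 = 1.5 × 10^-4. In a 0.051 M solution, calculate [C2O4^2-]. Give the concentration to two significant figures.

1.5 × 10^-4 M

First ionization gives [H+] ≈ [HC2O4-] = 3.10 × 10^-2 M.
Second step: Ka2 = [H+][C2O4^2-]/[HC2O4-] ≈ [C2O4^2-] (since [H+] ≈ [HC2O4-]).
So [C2O4^2-] ≈ Ka2.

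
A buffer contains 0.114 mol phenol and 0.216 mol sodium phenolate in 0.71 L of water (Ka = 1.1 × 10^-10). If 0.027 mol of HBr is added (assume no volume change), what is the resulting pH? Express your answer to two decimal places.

pH = 10.09

After neutralization: n(C6H5OH) = 0.141 mol, n(C6H5O-) = 0.189 mol.
pKa = −log(1.1 × 10^-10) = 9.959
pH = pKa + log([A⁻]/[HA]) = 9.959 + log(0.189/0.141) = 9.959 +0.127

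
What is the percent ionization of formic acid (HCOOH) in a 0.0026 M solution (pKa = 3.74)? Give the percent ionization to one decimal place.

23.2%

HCOOH ⇌ HCOO- + H+; let x = [H+] at equilibrium.
Ka = 10^(−3.74) = 1.82 × 10^-4
Ka = x²/(C₀ − x); solving the quadratic gives x = 6.03 × 10^-4 M.
% ionization = x/C₀ × 100% = 6.03 × 10^-4/0.0026 × 100% = 23.2%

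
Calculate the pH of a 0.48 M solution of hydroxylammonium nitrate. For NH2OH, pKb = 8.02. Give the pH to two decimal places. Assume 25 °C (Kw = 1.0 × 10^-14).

NH3OH+ is the conjugate acid of the weak base NH2OH.
Kb = 10^(−8.02) = 9.55 × 10^-9
Ka = Kw/Kb = 1.0×10^-14 / 9.55 × 10^-9 = 1.05 × 10^-6
Ka = x²/(0.48 − x) = 1.05 × 10^-6
Neglecting x in the denominator: x = √(1.05 × 10^-6 × 0.48) = 7.10 × 10^-4 M
pH = −log(7.10 × 10^-4) = 3.15

pH = 3.15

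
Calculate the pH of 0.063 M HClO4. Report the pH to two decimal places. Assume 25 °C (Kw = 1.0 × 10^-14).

pH = 1.20

HClO4 is a strong acid and dissociates completely, so [H+] = 0.063 M.
pH = -log(0.063) = 1.20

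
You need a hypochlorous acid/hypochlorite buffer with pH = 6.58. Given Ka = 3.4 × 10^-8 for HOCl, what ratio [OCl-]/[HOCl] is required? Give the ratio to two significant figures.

pKa = -log(3.4 × 10^-8) = 7.469
pH = pKa + log(r) ⇒ log(r) = 6.58 − 7.469 = -0.889
r = [OCl-]/[HOCl] = 10^(-0.889) = 0.129

ratio = 0.13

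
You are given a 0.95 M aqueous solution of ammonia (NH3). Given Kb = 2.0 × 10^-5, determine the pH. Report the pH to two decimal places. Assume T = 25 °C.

NH3 + H2O ⇌ NH4+ + OH-
Kb = x²/(0.95 − x) = 2.0 × 10^-5
Since Kb ≪ C₀, x ≈ √(Kb·C₀) = 4.36 × 10^-3 M.
Check: 0.46% ionized — well under 5%, approximation valid.
pOH = 2.36, so pH = 14.00 − pOH = 11.64

pH = 11.64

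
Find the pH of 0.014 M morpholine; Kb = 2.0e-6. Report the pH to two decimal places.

pH = 10.22

C4H8ONH + H2O ⇌ C4H8ONH2+ + OH-
From the ICE table, Kb = [OH-]²/(0.014 − [OH-]) = 2.0 × 10^-6.
Assume [OH-] ≪ 0.014: [OH-] ≈ √(2.0 × 10^-6 × 0.014) = 1.67 × 10^-4 M
pOH = 3.78, so pH = 14.00 − pOH = 10.22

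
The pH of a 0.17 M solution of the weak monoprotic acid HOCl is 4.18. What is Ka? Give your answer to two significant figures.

Ka = 2.6 × 10^-8

[H+] = 10^(-4.18) = 6.61 × 10^-5 M
At equilibrium [HA] = 0.17 − 6.61 × 10^-5 = 1.70 × 10^-1 M
Ka = [H+][A-]/[HA] = (6.61 × 10^-5)² / 1.70 × 10^-1 = 2.6 × 10^-8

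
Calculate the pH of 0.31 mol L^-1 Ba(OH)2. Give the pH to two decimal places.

pH = 13.79

Ba(OH)2 is a strong base (each formula unit releases 2 OH-); [OH-] = 0.62 M.
pOH = -log(0.62) = 0.21
pH = 14.00 - 0.21 = 13.79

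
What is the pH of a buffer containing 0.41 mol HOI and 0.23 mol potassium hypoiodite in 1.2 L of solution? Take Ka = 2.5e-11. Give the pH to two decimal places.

pH = 10.35

pKa = −log(2.5 × 10^-11) = 10.602
Using pH = pKa + log([base]/[acid]) with [base]/[acid] = 0.23/0.41:
pH = 10.602 + (-0.251) = 10.35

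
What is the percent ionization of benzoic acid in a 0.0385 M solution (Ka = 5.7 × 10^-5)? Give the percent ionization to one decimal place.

3.8%

C6H5COOH ⇌ C6H5COO- + H+; let x = [H+] at equilibrium.
x ≈ √(Ka·C₀) = √(5.7 × 10^-5 × 0.0385) = 1.48 × 10^-3 M
% ionization = x/C₀ × 100% = 1.48 × 10^-3/0.0385 × 100% = 3.8%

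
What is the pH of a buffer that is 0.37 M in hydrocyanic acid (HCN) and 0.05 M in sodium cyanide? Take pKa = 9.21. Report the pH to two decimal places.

pH = 8.34

Henderson–Hasselbalch: pH = pKa + log([CN-]/[HCN]) = 9.21 + log(0.05/0.37)
pH = 9.21 + (-0.869) = 8.34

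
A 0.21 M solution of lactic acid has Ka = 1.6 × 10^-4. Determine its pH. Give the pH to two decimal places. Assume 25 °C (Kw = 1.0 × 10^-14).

CH3CH(OH)COOH ⇌ CH3CH(OH)COO- + H+
From the ICE table, Ka = x²/(0.21 − x) = 1.6 × 10^-4.
Assume x ≪ 0.21: x ≈ √(1.6 × 10^-4 × 0.21) = 5.80 × 10^-3 M
(x/C₀ = 2.8% < 5%, so the approximation holds.)
pH = −log(5.80 × 10^-3) = 2.24

pH = 2.24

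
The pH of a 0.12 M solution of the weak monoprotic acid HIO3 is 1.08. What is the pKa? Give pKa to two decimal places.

[H+] = 10^(-1.08) = 8.32 × 10^-2 M
At equilibrium [HA] = 0.12 − 8.32 × 10^-2 = 3.68 × 10^-2 M
Ka = [H+][A-]/[HA] = (8.32 × 10^-2)² / 3.68 × 10^-2 = 1.88 × 10^-1
pKa = -log(1.88 × 10^-1) = 0.73

pKa = 0.73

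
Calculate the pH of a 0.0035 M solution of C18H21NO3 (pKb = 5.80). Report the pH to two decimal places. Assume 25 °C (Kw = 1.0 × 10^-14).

pH = 9.87

C18H21NO3 + H2O ⇌ C18H22NO3+ + OH-
Kb = 10^(−5.80) = 1.58 × 10^-6
Let x = [OH-] at equilibrium. Kb = x²/(0.0035 − x).
Neglecting x in the denominator: x = √(1.58 × 10^-6 × 0.0035) = 7.44 × 10^-5 M
pOH = −log(7.44 × 10^-5) = 4.13; pH = 14.00 − 4.13 = 9.87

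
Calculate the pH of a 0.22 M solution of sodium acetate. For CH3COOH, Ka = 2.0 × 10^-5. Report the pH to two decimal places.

CH3COO- is the conjugate base of the weak acid CH3COOH.
Kb = Kw/Ka = 1.0×10^-14 / 2.0 × 10^-5 = 5.00 × 10^-10
Kb = x²/(0.22 − x) = 5.00 × 10^-10
Neglecting x in the denominator: x = √(5.00 × 10^-10 × 0.22) = 1.05 × 10^-5 M
pOH = −log(1.05 × 10^-5) = 4.98; pH = 14.00 − 4.98 = 9.02

pH = 9.02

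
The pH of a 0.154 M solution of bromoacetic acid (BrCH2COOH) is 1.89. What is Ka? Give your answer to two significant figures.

[H+] = 10^(-1.89) = 1.29 × 10^-2 M
At equilibrium [HA] = 0.154 − 1.29 × 10^-2 = 1.41 × 10^-1 M
Ka = [H+][A-]/[HA] = (1.29 × 10^-2)² / 1.41 × 10^-1 = 1.2 × 10^-3

Ka = 1.2 × 10^-3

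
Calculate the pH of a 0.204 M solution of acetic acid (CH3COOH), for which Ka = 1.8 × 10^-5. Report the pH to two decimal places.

CH3COOH ⇌ CH3COO- + H+
Let x = [H+] at equilibrium. Ka = x²/(0.204 − x).
Neglecting x in the denominator: x = √(1.8 × 10^-5 × 0.204) = 1.92 × 10^-3 M
(x/C₀ = 0.94% < 5%, so the approximation holds.)
pH = −log[H+] = −log(1.92 × 10^-3) = 2.72

pH = 2.72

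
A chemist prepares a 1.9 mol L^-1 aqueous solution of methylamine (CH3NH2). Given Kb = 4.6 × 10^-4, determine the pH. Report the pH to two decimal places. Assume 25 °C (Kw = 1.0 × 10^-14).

pH = 12.47

CH3NH2 + H2O ⇌ CH3NH3+ + OH-
From the ICE table, Kb = [OH-]²/(1.9 − [OH-]) = 4.6 × 10^-4.
Assume [OH-] ≪ 1.9: [OH-] ≈ √(4.6 × 10^-4 × 1.9) = 2.96 × 10^-2 M
([OH-]/C₀ = 1.6% < 5%, so the approximation holds.)
pOH = −log(2.96 × 10^-2) = 1.53; pH = 14.00 − 1.53 = 12.47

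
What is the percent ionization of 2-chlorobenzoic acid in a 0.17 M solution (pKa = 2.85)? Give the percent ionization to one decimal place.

8.7%

ClC6H4COOH ⇌ ClC6H4COO- + H+; let x = [H+] at equilibrium.
Ka = 10^(−2.85) = 1.41 × 10^-3
Solve x² + 0.00141x − 0.00024 = 0 → x = 1.48 × 10^-2 M
% ionization = x/C₀ × 100% = 1.48 × 10^-2/0.17 × 100% = 8.7%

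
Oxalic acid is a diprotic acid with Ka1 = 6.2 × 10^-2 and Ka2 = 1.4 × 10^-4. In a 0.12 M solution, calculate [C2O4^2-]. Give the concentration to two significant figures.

1.4 × 10^-4 M

First ionization gives [H+] ≈ [HC2O4-] = 6.07 × 10^-2 M.
Second step: Ka2 = [H+][C2O4^2-]/[HC2O4-] ≈ [C2O4^2-] (since [H+] ≈ [HC2O4-]).
So [C2O4^2-] ≈ Ka2.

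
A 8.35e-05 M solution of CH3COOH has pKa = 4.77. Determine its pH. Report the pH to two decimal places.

CH3COOH ⇌ CH3COO- + H+
Ka = 10^(−4.77) = 1.70 × 10^-5
From the ICE table, Ka = [H+]²/(8.35e-05 − [H+]) = 1.70 × 10^-5.
[H+] is not negligible relative to C₀; solve [H+]² + 1.7e-05·[H+] − 1.42e-09 = 0.
[H+] = [−1.7e-05 + √(1.7e-05² + 5.68e-09)]/2 = 3.01 × 10^-5 M
pH = −log(3.01 × 10^-5) = 4.52

pH = 4.52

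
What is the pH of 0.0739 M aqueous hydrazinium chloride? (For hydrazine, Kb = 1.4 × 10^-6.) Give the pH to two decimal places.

pH = 4.64

N2H5+ is the conjugate acid of the weak base N2H4.
Ka = Kw/Kb = 1.0×10^-14 / 1.4 × 10^-6 = 7.14 × 10^-9
Ka = [H+]²/(0.0739 − [H+]) = 7.14 × 10^-9
Since Ka ≪ C₀, [H+] ≈ √(Ka·C₀) = 2.30 × 10^-5 M.
Check: 0.031% ionized — well under 5%, approximation valid.
pH = −log[H+] = −log(2.30 × 10^-5) = 4.64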